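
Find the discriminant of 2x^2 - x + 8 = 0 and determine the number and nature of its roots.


For ax^2 + bx + c = 0, discriminant D = b^2 - 4ac
Here a = 2, b = -1, c = 8
D = (-1)^2 - 4(2)(8) = 1 - 64 = -63

D = -63 < 0
The equation has no real roots (2 complex conjugate roots).

Discriminant = -63, no real roots (2 complex conjugate roots)


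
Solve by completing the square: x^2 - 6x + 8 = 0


Start: x^2 - 6x + 8 = 0
Move constant: x^2 - 6x = -8
Half of -6 is -3, squared is 9
Add 9 to both sides: x^2 - 6x + 9 = 1
(x - 3)^2 = 1
x - 3 = ±1
x = 3 + 1 = 4 or x = 3 - 1 = 2

x = 2, x = 4


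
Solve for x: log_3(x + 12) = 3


Convert to exponential form: x + 12 = 3^3 = 27
x = 27 - 12 = 15
Check: log_3(15 + 12) = log_3(27) = log_3(27) = 3 ✓

x = 15


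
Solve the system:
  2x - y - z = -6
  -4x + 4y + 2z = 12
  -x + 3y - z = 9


Using Cramer's rule. Expand each determinant along the first row.
D  = 2*[4*(-1) - 2*3] - (-1)*[(-4)*(-1) - 2*(-1)] + (-1)*[(-4)*3 - 4*(-1)]
  = 2*(-10) - (-1)*(6) + (-1)*(-8) = -6
Dx = (-6)*[4*(-1) - 2*3] - (-1)*[12*(-1) - 2*9] + (-1)*[12*3 - 4*9]
  = (-6)*(-10) - (-1)*(-30) + (-1)*(0) = 30
Dy = 2*[12*(-1) - 2*9] - (-6)*[(-4)*(-1) - 2*(-1)] + (-1)*[(-4)*9 - 12*(-1)]
  = 2*(-30) - (-6)*(6) + (-1)*(-24) = 0
Dz = 2*[4*9 - 12*3] - (-1)*[(-4)*9 - 12*(-1)] + (-6)*[(-4)*3 - 4*(-1)]
  = 2*(0) - (-1)*(-24) + (-6)*(-8) = 24
x = Dx/D = 30/-6 = -5, y = Dy/D = 0/-6 = 0, z = Dz/D = 24/-6 = -4
Check eq1: (2)(-5) + (-1)(0) + (-1)(-4) = -6 = -6 ✓
Check eq2: (-4)(-5) + (4)(0) + (2)(-4) = 12 = 12 ✓
Check eq3: (-1)(-5) + (3)(0) + (-1)(-4) = 9 = 9 ✓

x = -5, y = 0, z = -4


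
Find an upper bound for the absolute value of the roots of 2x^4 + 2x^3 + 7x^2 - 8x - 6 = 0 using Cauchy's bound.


Cauchy's bound: all roots r satisfy |r| <= 1 + max(|a_i/a_n|) for i = 0,...,n-1
where a_n is the leading coefficient.

Coefficients: [2, 2, 7, -8, -6]
Leading coefficient a_n = 2
Ratios |a_i/a_n|: 1, 7/2, 4, 3
Maximum ratio: 4
Cauchy's bound: |r| <= 1 + 4 = 5

Upper bound = 5


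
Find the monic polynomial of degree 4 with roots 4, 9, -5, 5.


A monic polynomial with roots 4, 9, -5, 5 is:
p(x) = (x - 4)(x - 9)(x + 5)(x - 5)
After multiplying by (x - 4): x - 4
After multiplying by (x - 9): x^2 - 13x + 36
After multiplying by (x + 5): x^3 - 8x^2 - 29x + 180
After multiplying by (x - 5): x^4 - 13x^3 + 11x^2 + 325x - 900

x^4 - 13x^3 + 11x^2 + 325x - 900


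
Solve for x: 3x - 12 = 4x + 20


Starting with: 3x - 12 = 4x + 20
Move all x terms to left: (3 - 4)x = 20 + 12
Simplify: -x = 32
Divide both sides by -1: x = -32

x = -32


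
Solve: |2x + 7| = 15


An absolute value equation |expr| = 15 gives two cases:
Case 1: 2x + 7 = 15
  2x = 8, so x = 4
Case 2: 2x + 7 = -15
  2x = -22, so x = -11

x = -11, x = 4


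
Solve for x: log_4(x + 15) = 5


Convert to exponential form: x + 15 = 4^5 = 1024
x = 1024 - 15 = 1009
Check: log_4(1009 + 15) = log_4(1024) = log_4(1024) = 5 ✓

x = 1009


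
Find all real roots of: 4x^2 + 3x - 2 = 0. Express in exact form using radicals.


Using the quadratic formula: x = (-b ± sqrt(b^2 - 4ac)) / (2a)
Here a = 4, b = 3, c = -2
Discriminant = b^2 - 4ac = 3^2 - 4(4)(-2) = 9 + 32 = 41
Since discriminant = 41 > 0, there are two real roots.
x = (-3 ± sqrt(41)) / 8
Numerically: x ≈ 0.4254 or x ≈ -1.1754

x = (-3 + sqrt(41)) / 8 or x = (-3 - sqrt(41)) / 8


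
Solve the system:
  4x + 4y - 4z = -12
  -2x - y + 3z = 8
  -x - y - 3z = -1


Using Cramer's rule. Expand each determinant along the first row.
D  = 4*[(-1)*(-3) - 3*(-1)] - 4*[(-2)*(-3) - 3*(-1)] + (-4)*[(-2)*(-1) - (-1)*(-1)]
  = 4*(6) - 4*(9) + (-4)*(1) = -16
Dx = (-12)*[(-1)*(-3) - 3*(-1)] - 4*[8*(-3) - 3*(-1)] + (-4)*[8*(-1) - (-1)*(-1)]
  = (-12)*(6) - 4*(-21) + (-4)*(-9) = 48
Dy = 4*[8*(-3) - 3*(-1)] - (-12)*[(-2)*(-3) - 3*(-1)] + (-4)*[(-2)*(-1) - 8*(-1)]
  = 4*(-21) - (-12)*(9) + (-4)*(10) = -16
Dz = 4*[(-1)*(-1) - 8*(-1)] - 4*[(-2)*(-1) - 8*(-1)] + (-12)*[(-2)*(-1) - (-1)*(-1)]
  = 4*(9) - 4*(10) + (-12)*(1) = -16
x = Dx/D = 48/-16 = -3, y = Dy/D = -16/-16 = 1, z = Dz/D = -16/-16 = 1
Check eq1: (4)(-3) + (4)(1) + (-4)(1) = -12 = -12 ✓
Check eq2: (-2)(-3) + (-1)(1) + (3)(1) = 8 = 8 ✓
Check eq3: (-1)(-3) + (-1)(1) + (-3)(1) = -1 = -1 ✓

x = -3, y = 1, z = 1


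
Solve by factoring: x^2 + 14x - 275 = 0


We need two numbers that multiply to -275 and add to 14.
Those numbers are -11 and 25 (since (-11) * 25 = -275 and (-11) + 25 = 14).
So x^2 + 14x - 275 = (x - 11)(x + 25) = 0
Setting each factor to zero: x = 11 or x = -25

x = -25, x = 11


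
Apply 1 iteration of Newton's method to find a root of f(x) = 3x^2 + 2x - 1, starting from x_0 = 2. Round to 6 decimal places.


Newton's method: x_(n+1) = x_n - f(x_n)/f'(x_n)
f(x) = 3x^2 + 2x - 1
f'(x) = 6x + 2

Iteration 1:
  f(2.000000) = 15.000000
  f'(2.000000) = 14.000000
  x_1 = 2.000000 - (15.000000)/(14.000000) = 0.928571

x_1 = 0.928571


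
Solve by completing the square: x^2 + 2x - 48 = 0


Start: x^2 + 2x - 48 = 0
Move constant: x^2 + 2x = 48
Half of 2 is 1, squared is 1
Add 1 to both sides: x^2 + 2x + 1 = 49
(x + 1)^2 = 49
x + 1 = ±7
x = -1 + 7 = 6 or x = -1 - 7 = -8

x = -8, x = 6


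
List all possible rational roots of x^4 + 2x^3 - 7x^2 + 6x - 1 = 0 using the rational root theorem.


Rational root theorem: possible roots are ±p/q where:
  p divides the constant term (-1): p ∈ {1}
  q divides the leading coefficient (1): q ∈ {1}

All possible rational roots: -1, 1

-1, 1


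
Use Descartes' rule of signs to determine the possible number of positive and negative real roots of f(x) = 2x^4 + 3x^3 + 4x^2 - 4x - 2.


Descartes' rule of signs:

For positive roots, count sign changes in f(x) = 2x^4 + 3x^3 + 4x^2 - 4x - 2:
Signs of coefficients: +, +, +, -, -
Number of sign changes: 1
Possible positive real roots: 1

For negative roots, examine f(-x) = 2x^4 - 3x^3 + 4x^2 + 4x - 2:
Signs of coefficients: +, -, +, +, -
Number of sign changes: 3
Possible negative real roots: 3, 1

Positive roots: 1; Negative roots: 3 or 1


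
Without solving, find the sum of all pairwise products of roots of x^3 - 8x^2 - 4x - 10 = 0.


By Vieta's formulas for x^3 + bx^2 + cx + d = 0:
  r1 + r2 + r3 = -b/a = 8
  r1*r2 + r1*r3 + r2*r3 = c/a = -4
  r1*r2*r3 = -d/a = 10


Sum of pairwise products = -4


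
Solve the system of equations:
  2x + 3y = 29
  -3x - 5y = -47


Using Cramer's rule:
Determinant D = (2)(-5) - (-3)(3) = -10 + 9 = -1
Dx = (29)(-5) - (-47)(3) = -145 + 141 = -4
Dy = (2)(-47) - (-3)(29) = -94 + 87 = -7
x = Dx/D = -4/-1 = 4
y = Dy/D = -7/-1 = 7

x = 4, y = 7


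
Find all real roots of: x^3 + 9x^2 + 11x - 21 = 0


Let p(x) = x^3 + 9x^2 + 11x - 21. By the rational root theorem (leading coefficient 1), any rational root is an integer divisor of 21: try ±1, ±2, ... in turn.
Test x = 1: value = 0 ✓, so (x - 1) is a factor.
Synthetic division by (x - 1): bring down 1; 1(1) + 9 = 10; 10(1) + 11 = 21; 21(1) - 21 = 0 → quotient x^2 + 10x + 21, remainder 0.
Solve the quadratic x^2 + 10x + 21 = 0: discriminant = 10^2 - 4(1)(21) = 100 - 84 = 16.
sqrt(16) = 4, so x = (-10 ± 4)/2: x = -3 or x = -7.

x = -7, x = -3, x = 1


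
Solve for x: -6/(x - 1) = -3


Multiply both sides by (x - 1): -6 = -3(x - 1)
Distribute: -6 = -3x + 3
-3x = -6 - 3 = -9
x = 3

x = 3


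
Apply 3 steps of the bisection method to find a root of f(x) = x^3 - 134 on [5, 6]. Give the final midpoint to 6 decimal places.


f(x) = x^3 - 134
f(5) = -9 < 0
f(6) = 82 > 0

Step 1: midpoint = (5.000000 + 6.000000)/2 = 5.500000
  f(5.500000) = 32.375000
  f(mid) > 0, so root is in [5.000000, 5.500000]

Step 2: midpoint = (5.000000 + 5.500000)/2 = 5.250000
  f(5.250000) = 10.703125
  f(mid) > 0, so root is in [5.000000, 5.250000]

Step 3: midpoint = (5.000000 + 5.250000)/2 = 5.125000
  f(5.125000) = 0.611328
  f(mid) > 0, so root is in [5.000000, 5.125000]

midpoint = 5.125000


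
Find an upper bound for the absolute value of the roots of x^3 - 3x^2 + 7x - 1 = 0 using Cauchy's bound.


Cauchy's bound: all roots r satisfy |r| <= 1 + max(|a_i/a_n|) for i = 0,...,n-1
where a_n is the leading coefficient.

Coefficients: [1, -3, 7, -1]
Leading coefficient a_n = 1
Ratios |a_i/a_n|: 3, 7, 1
Maximum ratio: 7
Cauchy's bound: |r| <= 1 + 7 = 8

Upper bound = 8


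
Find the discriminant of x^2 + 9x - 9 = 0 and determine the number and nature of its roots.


For ax^2 + bx + c = 0, discriminant D = b^2 - 4ac
Here a = 1, b = 9, c = -9
D = (9)^2 - 4(1)(-9) = 81 + 36 = 117

D = 117 > 0 but not a perfect square
The equation has 2 distinct real irrational roots.

Discriminant = 117, 2 distinct real irrational roots


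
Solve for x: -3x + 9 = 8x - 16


Starting with: -3x + 9 = 8x - 16
Move all x terms to left: (-3 - 8)x = -16 - 9
Simplify: -11x = -25
Divide both sides by -11: x = 25/11

x = 25/11


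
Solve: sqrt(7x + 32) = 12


Square both sides: 7x + 32 = 12^2 = 144
7x = 144 - 32 = 112
x = 16
Check: sqrt(7*16 + 32) = sqrt(144) = 12 ✓

x = 16


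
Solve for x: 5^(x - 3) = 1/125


Express both sides with the same base.
1/125 = 5^(-3)
Since the bases match, equate exponents: x - 3 = -3
So x = -3 - (-3) = 0

x = 0


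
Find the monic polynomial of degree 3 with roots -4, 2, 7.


A monic polynomial with roots -4, 2, 7 is:
p(x) = (x + 4)(x - 2)(x - 7)
After multiplying by (x + 4): x + 4
After multiplying by (x - 2): x^2 + 2x - 8
After multiplying by (x - 7): x^3 - 5x^2 - 22x + 56

x^3 - 5x^2 - 22x + 56


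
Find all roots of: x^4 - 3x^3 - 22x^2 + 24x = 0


The constant term is 0, so x = 0 is a root. Factor out x:
  x^3 - 3x^2 - 22x + 24 = 0
Let p(x) = x^3 - 3x^2 - 22x + 24. By the rational root theorem (leading coefficient 1), any rational root is an integer divisor of 24: try ±1, ±2, ... in turn.
Test x = 1: value = 0 ✓, so (x - 1) is a factor.
Synthetic division by (x - 1): bring down 1; 1(1) - 3 = -2; (-2)(1) - 22 = -24; (-24)(1) + 24 = 0 → quotient x^2 - 2x - 24, remainder 0.
Solve the quadratic x^2 - 2x - 24 = 0: discriminant = (-2)^2 - 4(1)(-24) = 4 + 96 = 100.
sqrt(100) = 10, so x = (2 ± 10)/2: x = 6 or x = -4.
Collecting all roots found:

x = -4, x = 0, x = 1, x = 6


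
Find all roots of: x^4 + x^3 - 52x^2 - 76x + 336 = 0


Let p(x) = x^4 + x^3 - 52x^2 - 76x + 336. By the rational root theorem (leading coefficient 1), any rational root is an integer divisor of 336: try ±1, ±2, ... in turn.
Test x = 1: value = 210 ≠ 0.
Test x = -1: value = 360 ≠ 0.
Test x = 2: value = 0 ✓, so (x - 2) is a factor.
Synthetic division by (x - 2): bring down 1; 1(2) + 1 = 3; 3(2) - 52 = -46; (-46)(2) - 76 = -168; (-168)(2) + 336 = 0 → quotient x^3 + 3x^2 - 46x - 168, remainder 0.
Continue with the quotient x^3 + 3x^2 - 46x - 168 (candidates must divide 168; re-test x = 2 first in case it repeats).
Test x = 2: value = -240 ≠ 0.
Test x = -2: value = -72 ≠ 0.
Test x = 3: value = -252 ≠ 0.
Test x = -3: value = -30 ≠ 0.
Test x = 4: value = -240 ≠ 0.
Test x = -4: value = 0 ✓, so (x + 4) is a factor.
Synthetic division by (x + 4): bring down 1; 1(-4) + 3 = -1; (-1)(-4) - 46 = -42; (-42)(-4) - 168 = 0 → quotient x^2 - x - 42, remainder 0.
Solve the quadratic x^2 - x - 42 = 0: discriminant = (-1)^2 - 4(1)(-42) = 1 + 168 = 169.
sqrt(169) = 13, so x = (1 ± 13)/2: x = 7 or x = -6.
Collecting all roots found:

x = -6, x = -4, x = 2, x = 7


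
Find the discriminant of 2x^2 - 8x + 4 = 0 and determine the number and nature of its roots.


For ax^2 + bx + c = 0, discriminant D = b^2 - 4ac
Here a = 2, b = -8, c = 4
D = (-8)^2 - 4(2)(4) = 64 - 32 = 32

D = 32 > 0 but not a perfect square
The equation has 2 distinct real irrational roots.

Discriminant = 32, 2 distinct real irrational roots


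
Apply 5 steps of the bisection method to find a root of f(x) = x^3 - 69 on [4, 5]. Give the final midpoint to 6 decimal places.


f(x) = x^3 - 69
f(4) = -5 < 0
f(5) = 56 > 0

Step 1: midpoint = (4.000000 + 5.000000)/2 = 4.500000
  f(4.500000) = 22.125000
  f(mid) > 0, so root is in [4.000000, 4.500000]

Step 2: midpoint = (4.000000 + 4.500000)/2 = 4.250000
  f(4.250000) = 7.765625
  f(mid) > 0, so root is in [4.000000, 4.250000]

Step 3: midpoint = (4.000000 + 4.250000)/2 = 4.125000
  f(4.125000) = 1.189453
  f(mid) > 0, so root is in [4.000000, 4.125000]

Step 4: midpoint = (4.000000 + 4.125000)/2 = 4.062500
  f(4.062500) = -1.952881
  f(mid) < 0, so root is in [4.062500, 4.125000]

Step 5: midpoint = (4.062500 + 4.125000)/2 = 4.093750
  f(4.093750) = -0.393707
  f(mid) < 0, so root is in [4.093750, 4.125000]

midpoint = 4.093750


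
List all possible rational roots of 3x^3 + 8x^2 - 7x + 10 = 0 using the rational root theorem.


Rational root theorem: possible roots are ±p/q where:
  p divides the constant term (10): p ∈ {1, 2, 5, 10}
  q divides the leading coefficient (3): q ∈ {1, 3}

All possible rational roots: -10, -5, -10/3, -2, -5/3, -1, -2/3, -1/3, 1/3, 2/3, 1, 5/3, 2, 10/3, 5, 10

-10, -5, -10/3, -2, -5/3, -1, -2/3, -1/3, 1/3, 2/3, 1, 5/3, 2, 10/3, 5, 10


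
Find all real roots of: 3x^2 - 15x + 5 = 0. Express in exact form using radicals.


Using the quadratic formula: x = (-b ± sqrt(b^2 - 4ac)) / (2a)
Here a = 3, b = -15, c = 5
Discriminant = b^2 - 4ac = (-15)^2 - 4(3)(5) = 225 - 60 = 165
Since discriminant = 165 > 0, there are two real roots.
x = (15 ± sqrt(165)) / 6
Numerically: x ≈ 4.6409 or x ≈ 0.3591

x = (15 + sqrt(165)) / 6 or x = (15 - sqrt(165)) / 6


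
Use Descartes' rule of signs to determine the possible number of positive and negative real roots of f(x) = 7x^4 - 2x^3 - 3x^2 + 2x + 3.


Descartes' rule of signs:

For positive roots, count sign changes in f(x) = 7x^4 - 2x^3 - 3x^2 + 2x + 3:
Signs of coefficients: +, -, -, +, +
Number of sign changes: 2
Possible positive real roots: 2, 0

For negative roots, examine f(-x) = 7x^4 + 2x^3 - 3x^2 - 2x + 3:
Signs of coefficients: +, +, -, -, +
Number of sign changes: 2
Possible negative real roots: 2, 0

Positive roots: 2 or 0; Negative roots: 2 or 0


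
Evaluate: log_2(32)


We need the exponent such that 2^? = 32
2^5 = 32
Therefore log_2(32) = 5

5


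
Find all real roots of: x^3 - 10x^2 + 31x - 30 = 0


Let p(x) = x^3 - 10x^2 + 31x - 30. By the rational root theorem (leading coefficient 1), any rational root is an integer divisor of 30: try ±1, ±2, ... in turn.
Test x = 1: value = -8 ≠ 0.
Test x = -1: value = -72 ≠ 0.
Test x = 2: value = 0 ✓, so (x - 2) is a factor.
Synthetic division by (x - 2): bring down 1; 1(2) - 10 = -8; (-8)(2) + 31 = 15; 15(2) - 30 = 0 → quotient x^2 - 8x + 15, remainder 0.
Solve the quadratic x^2 - 8x + 15 = 0: discriminant = (-8)^2 - 4(1)(15) = 64 - 60 = 4.
sqrt(4) = 2, so x = (8 ± 2)/2: x = 5 or x = 3.

x = 2, x = 3, x = 5


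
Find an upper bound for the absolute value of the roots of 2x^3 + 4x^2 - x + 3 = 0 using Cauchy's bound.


Cauchy's bound: all roots r satisfy |r| <= 1 + max(|a_i/a_n|) for i = 0,...,n-1
where a_n is the leading coefficient.

Coefficients: [2, 4, -1, 3]
Leading coefficient a_n = 2
Ratios |a_i/a_n|: 2, 1/2, 3/2
Maximum ratio: 2
Cauchy's bound: |r| <= 1 + 2 = 3

Upper bound = 3


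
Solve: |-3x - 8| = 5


An absolute value equation |expr| = 5 gives two cases:
Case 1: -3x - 8 = 5
  -3x = 13, so x = -13/3
Case 2: -3x - 8 = -5
  -3x = 3, so x = -1

x = -13/3, x = -1


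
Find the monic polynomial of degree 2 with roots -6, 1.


A monic polynomial with roots -6, 1 is:
p(x) = (x + 6)(x - 1)
After multiplying by (x + 6): x + 6
After multiplying by (x - 1): x^2 + 5x - 6

x^2 + 5x - 6


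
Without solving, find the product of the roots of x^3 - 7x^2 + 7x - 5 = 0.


By Vieta's formulas for x^3 + bx^2 + cx + d = 0:
  r1 + r2 + r3 = -b/a = 7
  r1*r2 + r1*r3 + r2*r3 = c/a = 7
  r1*r2*r3 = -d/a = 5


Product = 5


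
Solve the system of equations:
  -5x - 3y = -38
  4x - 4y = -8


Using Cramer's rule:
Determinant D = (-5)(-4) - (4)(-3) = 20 + 12 = 32
Dx = (-38)(-4) - (-8)(-3) = 152 - 24 = 128
Dy = (-5)(-8) - (4)(-38) = 40 + 152 = 192
x = Dx/D = 128/32 = 4
y = Dy/D = 192/32 = 6

x = 4, y = 6


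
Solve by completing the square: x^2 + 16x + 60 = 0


Start: x^2 + 16x + 60 = 0
Move constant: x^2 + 16x = -60
Half of 16 is 8, squared is 64
Add 64 to both sides: x^2 + 16x + 64 = 4
(x + 8)^2 = 4
x + 8 = ±2
x = -8 + 2 = -6 or x = -8 - 2 = -10

x = -10, x = -6


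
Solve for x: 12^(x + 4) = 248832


Express both sides with the same base.
248832 = 12^5
Since the bases match, equate exponents: x + 4 = 5
So x = 5 - (4) = 1

x = 1


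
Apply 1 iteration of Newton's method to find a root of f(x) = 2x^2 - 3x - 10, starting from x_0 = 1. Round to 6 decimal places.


Newton's method: x_(n+1) = x_n - f(x_n)/f'(x_n)
f(x) = 2x^2 - 3x - 10
f'(x) = 4x - 3

Iteration 1:
  f(1.000000) = -11.000000
  f'(1.000000) = 1.000000
  x_1 = 1.000000 - (-11.000000)/(1.000000) = 12.000000

x_1 = 12.000000


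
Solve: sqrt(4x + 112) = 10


Square both sides: 4x + 112 = 10^2 = 100
4x = 100 - 112 = -12
x = -3
Check: sqrt(4*(-3) + 112) = sqrt(100) = 10 ✓

x = -3


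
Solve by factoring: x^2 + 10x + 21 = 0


We need two numbers that multiply to 21 and add to 10.
Those numbers are 7 and 3 (since 7 * 3 = 21 and 7 + 3 = 10).
So x^2 + 10x + 21 = (x + 7)(x + 3) = 0
Setting each factor to zero: x = -7 or x = -3

x = -7, x = -3


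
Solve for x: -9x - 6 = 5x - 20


Starting with: -9x - 6 = 5x - 20
Move all x terms to left: (-9 - 5)x = -20 + 6
Simplify: -14x = -14
Divide both sides by -14: x = 1

x = 1


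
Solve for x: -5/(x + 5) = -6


Multiply both sides by (x + 5): -5 = -6(x + 5)
Distribute: -5 = -6x - 30
-6x = -5 + 30 = 25
x = -25/6

x = -25/6


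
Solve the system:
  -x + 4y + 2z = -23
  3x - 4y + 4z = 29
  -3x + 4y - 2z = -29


Using Cramer's rule. Expand each determinant along the first row.
D  = (-1)*[(-4)*(-2) - 4*4] - 4*[3*(-2) - 4*(-3)] + 2*[3*4 - (-4)*(-3)]
  = (-1)*(-8) - 4*(6) + 2*(0) = -16
Dx = (-23)*[(-4)*(-2) - 4*4] - 4*[29*(-2) - 4*(-29)] + 2*[29*4 - (-4)*(-29)]
  = (-23)*(-8) - 4*(58) + 2*(0) = -48
Dy = (-1)*[29*(-2) - 4*(-29)] - (-23)*[3*(-2) - 4*(-3)] + 2*[3*(-29) - 29*(-3)]
  = (-1)*(58) - (-23)*(6) + 2*(0) = 80
Dz = (-1)*[(-4)*(-29) - 29*4] - 4*[3*(-29) - 29*(-3)] + (-23)*[3*4 - (-4)*(-3)]
  = (-1)*(0) - 4*(0) + (-23)*(0) = 0
x = Dx/D = -48/-16 = 3, y = Dy/D = 80/-16 = -5, z = Dz/D = 0/-16 = 0
Check eq1: (-1)(3) + (4)(-5) + (2)(0) = -23 = -23 ✓
Check eq2: (3)(3) + (-4)(-5) + (4)(0) = 29 = 29 ✓
Check eq3: (-3)(3) + (4)(-5) + (-2)(0) = -29 = -29 ✓

x = 3, y = -5, z = 0


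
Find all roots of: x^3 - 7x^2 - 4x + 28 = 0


Let p(x) = x^3 - 7x^2 - 4x + 28. By the rational root theorem (leading coefficient 1), any rational root is an integer divisor of 28: try ±1, ±2, ... in turn.
Test x = 1: value = 18 ≠ 0.
Test x = -1: value = 24 ≠ 0.
Test x = 2: value = 0 ✓, so (x - 2) is a factor.
Synthetic division by (x - 2): bring down 1; 1(2) - 7 = -5; (-5)(2) - 4 = -14; (-14)(2) + 28 = 0 → quotient x^2 - 5x - 14, remainder 0.
Solve the quadratic x^2 - 5x - 14 = 0: discriminant = (-5)^2 - 4(1)(-14) = 25 + 56 = 81.
sqrt(81) = 9, so x = (5 ± 9)/2: x = 7 or x = -2.
Collecting all roots found:

x = -2, x = 2, x = 7


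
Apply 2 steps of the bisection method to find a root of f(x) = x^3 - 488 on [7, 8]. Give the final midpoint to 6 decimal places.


f(x) = x^3 - 488
f(7) = -145 < 0
f(8) = 24 > 0

Step 1: midpoint = (7.000000 + 8.000000)/2 = 7.500000
  f(7.500000) = -66.125000
  f(mid) < 0, so root is in [7.500000, 8.000000]

Step 2: midpoint = (7.500000 + 8.000000)/2 = 7.750000
  f(7.750000) = -22.515625
  f(mid) < 0, so root is in [7.750000, 8.000000]

midpoint = 7.750000


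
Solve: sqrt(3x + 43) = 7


Square both sides: 3x + 43 = 7^2 = 49
3x = 49 - 43 = 6
x = 2
Check: sqrt(3*2 + 43) = sqrt(49) = 7 ✓

x = 2


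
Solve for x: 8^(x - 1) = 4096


Express both sides with the same base.
4096 = 8^4
Since the bases match, equate exponents: x - 1 = 4
So x = 4 - (-1) = 5

x = 5


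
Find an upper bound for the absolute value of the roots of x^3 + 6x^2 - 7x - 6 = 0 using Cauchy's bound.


Cauchy's bound: all roots r satisfy |r| <= 1 + max(|a_i/a_n|) for i = 0,...,n-1
where a_n is the leading coefficient.

Coefficients: [1, 6, -7, -6]
Leading coefficient a_n = 1
Ratios |a_i/a_n|: 6, 7, 6
Maximum ratio: 7
Cauchy's bound: |r| <= 1 + 7 = 8

Upper bound = 8


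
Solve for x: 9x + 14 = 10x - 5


Starting with: 9x + 14 = 10x - 5
Move all x terms to left: (9 - 10)x = -5 - 14
Simplify: -x = -19
Divide both sides by -1: x = 19

x = 19


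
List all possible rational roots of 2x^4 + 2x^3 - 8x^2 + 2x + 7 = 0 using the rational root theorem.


Rational root theorem: possible roots are ±p/q where:
  p divides the constant term (7): p ∈ {1, 7}
  q divides the leading coefficient (2): q ∈ {1, 2}

All possible rational roots: -7, -7/2, -1, -1/2, 1/2, 1, 7/2, 7

-7, -7/2, -1, -1/2, 1/2, 1, 7/2, 7


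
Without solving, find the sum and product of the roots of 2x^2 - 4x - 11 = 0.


By Vieta's formulas for ax^2 + bx + c = 0:
  Sum of roots = -b/a
  Product of roots = c/a

Here a = 2, b = -4, c = -11
Sum = -(-4)/2 = 2
Product = -11/2 = -11/2

Sum = 2, Product = -11/2


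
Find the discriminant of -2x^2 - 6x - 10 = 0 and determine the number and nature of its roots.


For ax^2 + bx + c = 0, discriminant D = b^2 - 4ac
Here a = -2, b = -6, c = -10
D = (-6)^2 - 4(-2)(-10) = 36 - 80 = -44

D = -44 < 0
The equation has no real roots (2 complex conjugate roots).

Discriminant = -44, no real roots (2 complex conjugate roots)


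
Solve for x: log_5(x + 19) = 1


Convert to exponential form: x + 19 = 5^1 = 5
x = 5 - 19 = -14
Check: log_5(-14 + 19) = log_5(5) = log_5(5) = 1 ✓

x = -14


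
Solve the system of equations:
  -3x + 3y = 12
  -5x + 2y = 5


Using Cramer's rule:
Determinant D = (-3)(2) - (-5)(3) = -6 + 15 = 9
Dx = (12)(2) - (5)(3) = 24 - 15 = 9
Dy = (-3)(5) - (-5)(12) = -15 + 60 = 45
x = Dx/D = 9/9 = 1
y = Dy/D = 45/9 = 5

x = 1, y = 5


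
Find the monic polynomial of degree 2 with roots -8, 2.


A monic polynomial with roots -8, 2 is:
p(x) = (x + 8)(x - 2)
After multiplying by (x + 8): x + 8
After multiplying by (x - 2): x^2 + 6x - 16

x^2 + 6x - 16


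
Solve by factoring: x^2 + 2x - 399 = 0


We need two numbers that multiply to -399 and add to 2.
Those numbers are -19 and 21 (since (-19) * 21 = -399 and (-19) + 21 = 2).
So x^2 + 2x - 399 = (x - 19)(x + 21) = 0
Setting each factor to zero: x = 19 or x = -21

x = -21, x = 19


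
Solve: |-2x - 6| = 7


An absolute value equation |expr| = 7 gives two cases:
Case 1: -2x - 6 = 7
  -2x = 13, so x = -13/2
Case 2: -2x - 6 = -7
  -2x = -1, so x = 1/2

x = -13/2, x = 1/2


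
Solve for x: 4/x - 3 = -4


Subtract -3 from both sides: 4/x = -1
Multiply both sides by x: 4 = -1 * x
Divide by -1: x = -4

x = -4


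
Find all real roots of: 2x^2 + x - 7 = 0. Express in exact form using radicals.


Using the quadratic formula: x = (-b ± sqrt(b^2 - 4ac)) / (2a)
Here a = 2, b = 1, c = -7
Discriminant = b^2 - 4ac = 1^2 - 4(2)(-7) = 1 + 56 = 57
Since discriminant = 57 > 0, there are two real roots.
x = (-1 ± sqrt(57)) / 4
Numerically: x ≈ 1.6375 or x ≈ -2.1375

x = (-1 + sqrt(57)) / 4 or x = (-1 - sqrt(57)) / 4


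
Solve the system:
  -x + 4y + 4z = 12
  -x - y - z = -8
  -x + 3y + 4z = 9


Using Cramer's rule. Expand each determinant along the first row.
D  = (-1)*[(-1)*4 - (-1)*3] - 4*[(-1)*4 - (-1)*(-1)] + 4*[(-1)*3 - (-1)*(-1)]
  = (-1)*(-1) - 4*(-5) + 4*(-4) = 5
Dx = 12*[(-1)*4 - (-1)*3] - 4*[(-8)*4 - (-1)*9] + 4*[(-8)*3 - (-1)*9]
  = 12*(-1) - 4*(-23) + 4*(-15) = 20
Dy = (-1)*[(-8)*4 - (-1)*9] - 12*[(-1)*4 - (-1)*(-1)] + 4*[(-1)*9 - (-8)*(-1)]
  = (-1)*(-23) - 12*(-5) + 4*(-17) = 15
Dz = (-1)*[(-1)*9 - (-8)*3] - 4*[(-1)*9 - (-8)*(-1)] + 12*[(-1)*3 - (-1)*(-1)]
  = (-1)*(15) - 4*(-17) + 12*(-4) = 5
x = Dx/D = 20/5 = 4, y = Dy/D = 15/5 = 3, z = Dz/D = 5/5 = 1
Check eq1: (-1)(4) + (4)(3) + (4)(1) = 12 = 12 ✓
Check eq2: (-1)(4) + (-1)(3) + (-1)(1) = -8 = -8 ✓
Check eq3: (-1)(4) + (3)(3) + (4)(1) = 9 = 9 ✓

x = 4, y = 3, z = 1


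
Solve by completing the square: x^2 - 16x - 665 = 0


Start: x^2 - 16x - 665 = 0
Move constant: x^2 - 16x = 665
Half of -16 is -8, squared is 64
Add 64 to both sides: x^2 - 16x + 64 = 729
(x - 8)^2 = 729
x - 8 = ±27
x = 8 + 27 = 35 or x = 8 - 27 = -19

x = -19, x = 35


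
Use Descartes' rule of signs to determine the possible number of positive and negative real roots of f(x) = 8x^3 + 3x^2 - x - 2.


Descartes' rule of signs:

For positive roots, count sign changes in f(x) = 8x^3 + 3x^2 - x - 2:
Signs of coefficients: +, +, -, -
Number of sign changes: 1
Possible positive real roots: 1

For negative roots, examine f(-x) = -8x^3 + 3x^2 + x - 2:
Signs of coefficients: -, +, +, -
Number of sign changes: 2
Possible negative real roots: 2, 0

Positive roots: 1; Negative roots: 2 or 0


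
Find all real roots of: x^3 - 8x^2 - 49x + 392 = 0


Let p(x) = x^3 - 8x^2 - 49x + 392. By the rational root theorem (leading coefficient 1), any rational root is an integer divisor of 392: try ±1, ±2, ... in turn.
Test x = 1: value = 336 ≠ 0.
Test x = -1: value = 432 ≠ 0.
Test x = 2: value = 270 ≠ 0.
Test x = -2: value = 450 ≠ 0.
Test x = 4: value = 132 ≠ 0.
Test x = -4: value = 396 ≠ 0.
Test x = 7: value = 0 ✓, so (x - 7) is a factor.
Synthetic division by (x - 7): bring down 1; 1(7) - 8 = -1; (-1)(7) - 49 = -56; (-56)(7) + 392 = 0 → quotient x^2 - x - 56, remainder 0.
Solve the quadratic x^2 - x - 56 = 0: discriminant = (-1)^2 - 4(1)(-56) = 1 + 224 = 225.
sqrt(225) = 15, so x = (1 ± 15)/2: x = 8 or x = -7.

x = -7, x = 7, x = 8


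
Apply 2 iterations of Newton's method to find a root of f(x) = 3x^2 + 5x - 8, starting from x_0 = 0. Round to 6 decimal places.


Newton's method: x_(n+1) = x_n - f(x_n)/f'(x_n)
f(x) = 3x^2 + 5x - 8
f'(x) = 6x + 5

Iteration 1:
  f(0.000000) = -8.000000
  f'(0.000000) = 5.000000
  x_1 = 0.000000 - (-8.000000)/(5.000000) = 1.600000

Iteration 2:
  f(1.600000) = 7.680000
  f'(1.600000) = 14.600000
  x_2 = 1.600000 - (7.680000)/(14.600000) = 1.073973

x_2 = 1.073973


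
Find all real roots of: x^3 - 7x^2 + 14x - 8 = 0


Let p(x) = x^3 - 7x^2 + 14x - 8. By the rational root theorem (leading coefficient 1), any rational root is an integer divisor of 8: try ±1, ±2, ... in turn.
Test x = 1: value = 0 ✓, so (x - 1) is a factor.
Synthetic division by (x - 1): bring down 1; 1(1) - 7 = -6; (-6)(1) + 14 = 8; 8(1) - 8 = 0 → quotient x^2 - 6x + 8, remainder 0.
Solve the quadratic x^2 - 6x + 8 = 0: discriminant = (-6)^2 - 4(1)(8) = 36 - 32 = 4.
sqrt(4) = 2, so x = (6 ± 2)/2: x = 4 or x = 2.

x = 1, x = 2, x = 4


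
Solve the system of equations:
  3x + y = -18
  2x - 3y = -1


Using Cramer's rule:
Determinant D = (3)(-3) - (2)(1) = -9 - 2 = -11
Dx = (-18)(-3) - (-1)(1) = 54 + 1 = 55
Dy = (3)(-1) - (2)(-18) = -3 + 36 = 33
x = Dx/D = 55/-11 = -5
y = Dy/D = 33/-11 = -3

x = -5, y = -3


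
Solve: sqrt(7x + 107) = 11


Square both sides: 7x + 107 = 11^2 = 121
7x = 121 - 107 = 14
x = 2
Check: sqrt(7*2 + 107) = sqrt(121) = 11 ✓

x = 2


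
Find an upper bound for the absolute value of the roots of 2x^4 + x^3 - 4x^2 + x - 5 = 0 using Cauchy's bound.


Cauchy's bound: all roots r satisfy |r| <= 1 + max(|a_i/a_n|) for i = 0,...,n-1
where a_n is the leading coefficient.

Coefficients: [2, 1, -4, 1, -5]
Leading coefficient a_n = 2
Ratios |a_i/a_n|: 1/2, 2, 1/2, 5/2
Maximum ratio: 5/2
Cauchy's bound: |r| <= 1 + 5/2 = 7/2

Upper bound = 7/2


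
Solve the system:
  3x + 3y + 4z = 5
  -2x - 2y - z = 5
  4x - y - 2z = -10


Using Cramer's rule. Expand each determinant along the first row.
D  = 3*[(-2)*(-2) - (-1)*(-1)] - 3*[(-2)*(-2) - (-1)*4] + 4*[(-2)*(-1) - (-2)*4]
  = 3*(3) - 3*(8) + 4*(10) = 25
Dx = 5*[(-2)*(-2) - (-1)*(-1)] - 3*[5*(-2) - (-1)*(-10)] + 4*[5*(-1) - (-2)*(-10)]
  = 5*(3) - 3*(-20) + 4*(-25) = -25
Dy = 3*[5*(-2) - (-1)*(-10)] - 5*[(-2)*(-2) - (-1)*4] + 4*[(-2)*(-10) - 5*4]
  = 3*(-20) - 5*(8) + 4*(0) = -100
Dz = 3*[(-2)*(-10) - 5*(-1)] - 3*[(-2)*(-10) - 5*4] + 5*[(-2)*(-1) - (-2)*4]
  = 3*(25) - 3*(0) + 5*(10) = 125
x = Dx/D = -25/25 = -1, y = Dy/D = -100/25 = -4, z = Dz/D = 125/25 = 5
Check eq1: (3)(-1) + (3)(-4) + (4)(5) = 5 = 5 ✓
Check eq2: (-2)(-1) + (-2)(-4) + (-1)(5) = 5 = 5 ✓
Check eq3: (4)(-1) + (-1)(-4) + (-2)(5) = -10 = -10 ✓

x = -1, y = -4, z = 5


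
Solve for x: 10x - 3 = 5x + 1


Starting with: 10x - 3 = 5x + 1
Move all x terms to left: (10 - 5)x = 1 + 3
Simplify: 5x = 4
Divide both sides by 5: x = 4/5

x = 4/5


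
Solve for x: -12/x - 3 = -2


Subtract -3 from both sides: -12/x = 1
Multiply both sides by x: -12 = 1 * x
Divide by 1: x = -12

x = -12


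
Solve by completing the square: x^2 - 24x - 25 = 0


Start: x^2 - 24x - 25 = 0
Move constant: x^2 - 24x = 25
Half of -24 is -12, squared is 144
Add 144 to both sides: x^2 - 24x + 144 = 169
(x - 12)^2 = 169
x - 12 = ±13
x = 12 + 13 = 25 or x = 12 - 13 = -1

x = -1, x = 25


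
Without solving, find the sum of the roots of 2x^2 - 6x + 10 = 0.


By Vieta's formulas for ax^2 + bx + c = 0:
  Sum of roots = -b/a
  Product of roots = c/a

Here a = 2, b = -6, c = 10
Sum = -(-6)/2 = 3
Product = 10/2 = 5

Sum = 3


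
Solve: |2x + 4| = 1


An absolute value equation |expr| = 1 gives two cases:
Case 1: 2x + 4 = 1
  2x = -3, so x = -3/2
Case 2: 2x + 4 = -1
  2x = -5, so x = -5/2

x = -5/2, x = -3/2


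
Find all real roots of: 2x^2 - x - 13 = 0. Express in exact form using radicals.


Using the quadratic formula: x = (-b ± sqrt(b^2 - 4ac)) / (2a)
Here a = 2, b = -1, c = -13
Discriminant = b^2 - 4ac = (-1)^2 - 4(2)(-13) = 1 + 104 = 105
Since discriminant = 105 > 0, there are two real roots.
x = (1 ± sqrt(105)) / 4
Numerically: x ≈ 2.8117 or x ≈ -2.3117

x = (1 + sqrt(105)) / 4 or x = (1 - sqrt(105)) / 4


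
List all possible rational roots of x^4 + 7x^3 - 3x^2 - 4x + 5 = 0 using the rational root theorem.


Rational root theorem: possible roots are ±p/q where:
  p divides the constant term (5): p ∈ {1, 5}
  q divides the leading coefficient (1): q ∈ {1}

All possible rational roots: -5, -1, 1, 5

-5, -1, 1, 5


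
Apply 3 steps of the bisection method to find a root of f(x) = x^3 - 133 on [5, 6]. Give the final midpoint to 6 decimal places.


f(x) = x^3 - 133
f(5) = -8 < 0
f(6) = 83 > 0

Step 1: midpoint = (5.000000 + 6.000000)/2 = 5.500000
  f(5.500000) = 33.375000
  f(mid) > 0, so root is in [5.000000, 5.500000]

Step 2: midpoint = (5.000000 + 5.500000)/2 = 5.250000
  f(5.250000) = 11.703125
  f(mid) > 0, so root is in [5.000000, 5.250000]

Step 3: midpoint = (5.000000 + 5.250000)/2 = 5.125000
  f(5.125000) = 1.611328
  f(mid) > 0, so root is in [5.000000, 5.125000]

midpoint = 5.125000


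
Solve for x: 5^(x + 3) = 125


Express both sides with the same base.
125 = 5^3
Since the bases match, equate exponents: x + 3 = 3
So x = 3 - (3) = 0

x = 0


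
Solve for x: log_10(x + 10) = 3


Convert to exponential form: x + 10 = 10^3 = 1000
x = 1000 - 10 = 990
Check: log_10(990 + 10) = log_10(1000) = log_10(1000) = 3 ✓

x = 990


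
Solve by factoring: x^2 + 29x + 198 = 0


We need two numbers that multiply to 198 and add to 29.
Those numbers are 18 and 11 (since 18 * 11 = 198 and 18 + 11 = 29).
So x^2 + 29x + 198 = (x + 18)(x + 11) = 0
Setting each factor to zero: x = -18 or x = -11

x = -18, x = -11


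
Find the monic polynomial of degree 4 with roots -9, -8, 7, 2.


A monic polynomial with roots -9, -8, 7, 2 is:
p(x) = (x + 9)(x + 8)(x - 7)(x - 2)
After multiplying by (x + 9): x + 9
After multiplying by (x + 8): x^2 + 17x + 72
After multiplying by (x - 7): x^3 + 10x^2 - 47x - 504
After multiplying by (x - 2): x^4 + 8x^3 - 67x^2 - 410x + 1008

x^4 + 8x^3 - 67x^2 - 410x + 1008


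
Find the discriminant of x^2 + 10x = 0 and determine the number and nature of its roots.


For ax^2 + bx + c = 0, discriminant D = b^2 - 4ac
Here a = 1, b = 10, c = 0
D = (10)^2 - 4(1)(0) = 100 - 0 = 100

D = 100 > 0 and is a perfect square (sqrt = 10)
The equation has 2 distinct real rational roots.

Discriminant = 100, 2 distinct real rational roots


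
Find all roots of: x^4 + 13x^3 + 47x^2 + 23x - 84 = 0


Let p(x) = x^4 + 13x^3 + 47x^2 + 23x - 84. By the rational root theorem (leading coefficient 1), any rational root is an integer divisor of 84: try ±1, ±2, ... in turn.
Test x = 1: value = 0 ✓, so (x - 1) is a factor.
Synthetic division by (x - 1): bring down 1; 1(1) + 13 = 14; 14(1) + 47 = 61; 61(1) + 23 = 84; 84(1) - 84 = 0 → quotient x^3 + 14x^2 + 61x + 84, remainder 0.
Continue with the quotient x^3 + 14x^2 + 61x + 84 (candidates must divide 84; re-test x = 1 first in case it repeats).
Test x = 1: value = 160 ≠ 0.
Test x = -1: value = 36 ≠ 0.
Test x = 2: value = 270 ≠ 0.
Test x = -2: value = 10 ≠ 0.
Test x = 3: value = 420 ≠ 0.
Test x = -3: value = 0 ✓, so (x + 3) is a factor.
Synthetic division by (x + 3): bring down 1; 1(-3) + 14 = 11; 11(-3) + 61 = 28; 28(-3) + 84 = 0 → quotient x^2 + 11x + 28, remainder 0.
Solve the quadratic x^2 + 11x + 28 = 0: discriminant = 11^2 - 4(1)(28) = 121 - 112 = 9.
sqrt(9) = 3, so x = (-11 ± 3)/2: x = -4 or x = -7.
Collecting all roots found:

x = -7, x = -4, x = -3, x = 1


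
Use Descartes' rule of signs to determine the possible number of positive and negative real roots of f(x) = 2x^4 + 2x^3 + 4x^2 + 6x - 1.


Descartes' rule of signs:

For positive roots, count sign changes in f(x) = 2x^4 + 2x^3 + 4x^2 + 6x - 1:
Signs of coefficients: +, +, +, +, -
Number of sign changes: 1
Possible positive real roots: 1

For negative roots, examine f(-x) = 2x^4 - 2x^3 + 4x^2 - 6x - 1:
Signs of coefficients: +, -, +, -, -
Number of sign changes: 3
Possible negative real roots: 3, 1

Positive roots: 1; Negative roots: 3 or 1


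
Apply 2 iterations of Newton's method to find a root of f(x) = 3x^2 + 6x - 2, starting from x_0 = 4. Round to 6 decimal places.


Newton's method: x_(n+1) = x_n - f(x_n)/f'(x_n)
f(x) = 3x^2 + 6x - 2
f'(x) = 6x + 6

Iteration 1:
  f(4.000000) = 70.000000
  f'(4.000000) = 30.000000
  x_1 = 4.000000 - (70.000000)/(30.000000) = 1.666667

Iteration 2:
  f(1.666667) = 16.333333
  f'(1.666667) = 16.000000
  x_2 = 1.666667 - (16.333333)/(16.000000) = 0.645833

x_2 = 0.645833


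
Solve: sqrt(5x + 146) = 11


Square both sides: 5x + 146 = 11^2 = 121
5x = 121 - 146 = -25
x = -5
Check: sqrt(5*(-5) + 146) = sqrt(121) = 11 ✓

x = -5


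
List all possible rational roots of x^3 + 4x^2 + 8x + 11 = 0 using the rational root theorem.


Rational root theorem: possible roots are ±p/q where:
  p divides the constant term (11): p ∈ {1, 11}
  q divides the leading coefficient (1): q ∈ {1}

All possible rational roots: -11, -1, 1, 11

-11, -1, 1, 11


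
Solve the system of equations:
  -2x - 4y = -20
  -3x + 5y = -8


Using Cramer's rule:
Determinant D = (-2)(5) - (-3)(-4) = -10 - 12 = -22
Dx = (-20)(5) - (-8)(-4) = -100 - 32 = -132
Dy = (-2)(-8) - (-3)(-20) = 16 - 60 = -44
x = Dx/D = -132/-22 = 6
y = Dy/D = -44/-22 = 2

x = 6, y = 2


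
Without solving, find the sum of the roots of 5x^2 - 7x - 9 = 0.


By Vieta's formulas for ax^2 + bx + c = 0:
  Sum of roots = -b/a
  Product of roots = c/a

Here a = 5, b = -7, c = -9
Sum = -(-7)/5 = 7/5
Product = -9/5 = -9/5

Sum = 7/5


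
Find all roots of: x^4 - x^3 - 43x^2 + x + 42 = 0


Let p(x) = x^4 - x^3 - 43x^2 + x + 42. By the rational root theorem (leading coefficient 1), any rational root is an integer divisor of 42: try ±1, ±2, ... in turn.
Test x = 1: value = 0 ✓, so (x - 1) is a factor.
Synthetic division by (x - 1): bring down 1; 1(1) - 1 = 0; 0(1) - 43 = -43; (-43)(1) + 1 = -42; (-42)(1) + 42 = 0 → quotient x^3 - 43x - 42, remainder 0.
Continue with the quotient x^3 - 43x - 42 (candidates must divide 42; re-test x = 1 first in case it repeats).
Test x = 1: value = -84 ≠ 0.
Test x = -1: value = 0 ✓, so (x + 1) is a factor.
Synthetic division by (x + 1): bring down 1; 1(-1) + 0 = -1; (-1)(-1) - 43 = -42; (-42)(-1) - 42 = 0 → quotient x^2 - x - 42, remainder 0.
Solve the quadratic x^2 - x - 42 = 0: discriminant = (-1)^2 - 4(1)(-42) = 1 + 168 = 169.
sqrt(169) = 13, so x = (1 ± 13)/2: x = 7 or x = -6.
Collecting all roots found:

x = -6, x = -1, x = 1, x = 7


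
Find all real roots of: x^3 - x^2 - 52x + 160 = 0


Let p(x) = x^3 - x^2 - 52x + 160. By the rational root theorem (leading coefficient 1), any rational root is an integer divisor of 160: try ±1, ±2, ... in turn.
Test x = 1: value = 108 ≠ 0.
Test x = -1: value = 210 ≠ 0.
Test x = 2: value = 60 ≠ 0.
Test x = -2: value = 252 ≠ 0.
Test x = 4: value = 0 ✓, so (x - 4) is a factor.
Synthetic division by (x - 4): bring down 1; 1(4) - 1 = 3; 3(4) - 52 = -40; (-40)(4) + 160 = 0 → quotient x^2 + 3x - 40, remainder 0.
Solve the quadratic x^2 + 3x - 40 = 0: discriminant = 3^2 - 4(1)(-40) = 9 + 160 = 169.
sqrt(169) = 13, so x = (-3 ± 13)/2: x = 5 or x = -8.

x = -8, x = 4, x = 5


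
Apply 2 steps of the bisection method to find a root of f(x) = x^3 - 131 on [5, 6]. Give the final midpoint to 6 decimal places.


f(x) = x^3 - 131
f(5) = -6 < 0
f(6) = 85 > 0

Step 1: midpoint = (5.000000 + 6.000000)/2 = 5.500000
  f(5.500000) = 35.375000
  f(mid) > 0, so root is in [5.000000, 5.500000]

Step 2: midpoint = (5.000000 + 5.500000)/2 = 5.250000
  f(5.250000) = 13.703125
  f(mid) > 0, so root is in [5.000000, 5.250000]

midpoint = 5.250000


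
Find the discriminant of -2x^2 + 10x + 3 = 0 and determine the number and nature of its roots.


For ax^2 + bx + c = 0, discriminant D = b^2 - 4ac
Here a = -2, b = 10, c = 3
D = (10)^2 - 4(-2)(3) = 100 + 24 = 124

D = 124 > 0 but not a perfect square
The equation has 2 distinct real irrational roots.

Discriminant = 124, 2 distinct real irrational roots


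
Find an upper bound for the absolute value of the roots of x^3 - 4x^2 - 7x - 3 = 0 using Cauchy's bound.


Cauchy's bound: all roots r satisfy |r| <= 1 + max(|a_i/a_n|) for i = 0,...,n-1
where a_n is the leading coefficient.

Coefficients: [1, -4, -7, -3]
Leading coefficient a_n = 1
Ratios |a_i/a_n|: 4, 7, 3
Maximum ratio: 7
Cauchy's bound: |r| <= 1 + 7 = 8

Upper bound = 8


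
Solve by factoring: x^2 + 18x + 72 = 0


We need two numbers that multiply to 72 and add to 18.
Those numbers are 12 and 6 (since 12 * 6 = 72 and 12 + 6 = 18).
So x^2 + 18x + 72 = (x + 12)(x + 6) = 0
Setting each factor to zero: x = -12 or x = -6

x = -12, x = -6


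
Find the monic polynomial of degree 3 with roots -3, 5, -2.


A monic polynomial with roots -3, 5, -2 is:
p(x) = (x + 3)(x - 5)(x + 2)
After multiplying by (x + 3): x + 3
After multiplying by (x - 5): x^2 - 2x - 15
After multiplying by (x + 2): x^3 - 19x - 30

x^3 - 19x - 30


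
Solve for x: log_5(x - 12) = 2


Convert to exponential form: x - 12 = 5^2 = 25
x = 25 + 12 = 37
Check: log_5(37 - 12) = log_5(25) = log_5(25) = 2 ✓

x = 37


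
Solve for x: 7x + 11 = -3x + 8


Starting with: 7x + 11 = -3x + 8
Move all x terms to left: (7 + 3)x = 8 - 11
Simplify: 10x = -3
Divide both sides by 10: x = -3/10

x = -3/10


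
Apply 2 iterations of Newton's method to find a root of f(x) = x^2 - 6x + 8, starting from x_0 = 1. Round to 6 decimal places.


Newton's method: x_(n+1) = x_n - f(x_n)/f'(x_n)
f(x) = x^2 - 6x + 8
f'(x) = 2x - 6

Iteration 1:
  f(1.000000) = 3.000000
  f'(1.000000) = -4.000000
  x_1 = 1.000000 - (3.000000)/(-4.000000) = 1.750000

Iteration 2:
  f(1.750000) = 0.562500
  f'(1.750000) = -2.500000
  x_2 = 1.750000 - (0.562500)/(-2.500000) = 1.975000

x_2 = 1.975000


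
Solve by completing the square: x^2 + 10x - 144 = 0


Start: x^2 + 10x - 144 = 0
Move constant: x^2 + 10x = 144
Half of 10 is 5, squared is 25
Add 25 to both sides: x^2 + 10x + 25 = 169
(x + 5)^2 = 169
x + 5 = ±13
x = -5 + 13 = 8 or x = -5 - 13 = -18

x = -18, x = 8


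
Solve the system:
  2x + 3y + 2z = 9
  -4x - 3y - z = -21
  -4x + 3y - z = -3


Using Cramer's rule. Expand each determinant along the first row.
D  = 2*[(-3)*(-1) - (-1)*3] - 3*[(-4)*(-1) - (-1)*(-4)] + 2*[(-4)*3 - (-3)*(-4)]
  = 2*(6) - 3*(0) + 2*(-24) = -36
Dx = 9*[(-3)*(-1) - (-1)*3] - 3*[(-21)*(-1) - (-1)*(-3)] + 2*[(-21)*3 - (-3)*(-3)]
  = 9*(6) - 3*(18) + 2*(-72) = -144
Dy = 2*[(-21)*(-1) - (-1)*(-3)] - 9*[(-4)*(-1) - (-1)*(-4)] + 2*[(-4)*(-3) - (-21)*(-4)]
  = 2*(18) - 9*(0) + 2*(-72) = -108
Dz = 2*[(-3)*(-3) - (-21)*3] - 3*[(-4)*(-3) - (-21)*(-4)] + 9*[(-4)*3 - (-3)*(-4)]
  = 2*(72) - 3*(-72) + 9*(-24) = 144
x = Dx/D = -144/-36 = 4, y = Dy/D = -108/-36 = 3, z = Dz/D = 144/-36 = -4
Check eq1: (2)(4) + (3)(3) + (2)(-4) = 9 = 9 ✓
Check eq2: (-4)(4) + (-3)(3) + (-1)(-4) = -21 = -21 ✓
Check eq3: (-4)(4) + (3)(3) + (-1)(-4) = -3 = -3 ✓

x = 4, y = 3, z = -4
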